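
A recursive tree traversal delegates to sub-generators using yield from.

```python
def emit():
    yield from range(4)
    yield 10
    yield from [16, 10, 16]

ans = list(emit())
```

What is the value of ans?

Step 1: Trace yields in order:
  yield 0
  yield 1
  yield 2
  yield 3
  yield 10
  yield 16
  yield 10
  yield 16
Therefore ans = [0, 1, 2, 3, 10, 16, 10, 16].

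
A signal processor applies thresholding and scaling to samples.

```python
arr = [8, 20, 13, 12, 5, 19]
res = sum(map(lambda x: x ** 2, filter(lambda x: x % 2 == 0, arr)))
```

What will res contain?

Step 1: Filter even numbers from [8, 20, 13, 12, 5, 19]: [8, 20, 12]
Step 2: Square each: [64, 400, 144]
Step 3: Sum = 608.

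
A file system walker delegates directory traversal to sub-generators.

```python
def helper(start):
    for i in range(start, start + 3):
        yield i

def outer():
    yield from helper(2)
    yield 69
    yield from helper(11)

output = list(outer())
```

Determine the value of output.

Step 1: outer() delegates to helper(2):
  yield 2
  yield 3
  yield 4
Step 2: yield 69
Step 3: Delegates to helper(11):
  yield 11
  yield 12
  yield 13
Therefore output = [2, 3, 4, 69, 11, 12, 13].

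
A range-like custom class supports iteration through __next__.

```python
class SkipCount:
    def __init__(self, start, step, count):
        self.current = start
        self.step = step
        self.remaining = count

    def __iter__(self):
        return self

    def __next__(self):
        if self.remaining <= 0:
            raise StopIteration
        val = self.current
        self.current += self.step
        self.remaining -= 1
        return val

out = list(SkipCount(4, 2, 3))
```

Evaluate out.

Step 1: SkipCount starts at 4, increments by 2, for 3 steps:
  Yield 4, then current += 2
  Yield 6, then current += 2
  Yield 8, then current += 2
Therefore out = [4, 6, 8].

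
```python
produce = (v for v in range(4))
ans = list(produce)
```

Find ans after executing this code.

Step 1: Generator expression iterates range(4): [0, 1, 2, 3].
Step 2: list() collects all values.
Therefore ans = [0, 1, 2, 3].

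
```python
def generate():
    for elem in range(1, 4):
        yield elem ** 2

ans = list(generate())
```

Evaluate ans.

Step 1: For each elem in range(1, 4), yield elem**2:
  elem=1: yield 1**2 = 1
  elem=2: yield 2**2 = 4
  elem=3: yield 3**2 = 9
Therefore ans = [1, 4, 9].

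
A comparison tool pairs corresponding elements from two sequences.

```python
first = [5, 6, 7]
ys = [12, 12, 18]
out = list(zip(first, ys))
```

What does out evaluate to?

Step 1: zip pairs elements at same index:
  Index 0: (5, 12)
  Index 1: (6, 12)
  Index 2: (7, 18)
Therefore out = [(5, 12), (6, 12), (7, 18)].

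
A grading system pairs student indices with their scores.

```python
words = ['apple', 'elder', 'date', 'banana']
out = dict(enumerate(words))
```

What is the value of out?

Step 1: enumerate pairs indices with words:
  0 -> 'apple'
  1 -> 'elder'
  2 -> 'date'
  3 -> 'banana'
Therefore out = {0: 'apple', 1: 'elder', 2: 'date', 3: 'banana'}.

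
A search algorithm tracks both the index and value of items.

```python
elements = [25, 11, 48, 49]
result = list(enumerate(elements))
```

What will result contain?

Step 1: enumerate pairs each element with its index:
  (0, 25)
  (1, 11)
  (2, 48)
  (3, 49)
Therefore result = [(0, 25), (1, 11), (2, 48), (3, 49)].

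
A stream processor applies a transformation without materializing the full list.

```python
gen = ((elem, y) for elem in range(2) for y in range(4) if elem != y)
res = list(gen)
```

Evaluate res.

Step 1: Nested generator over range(2) x range(4) where elem != y:
  (0, 0): excluded (elem == y)
  (0, 1): included
  (0, 2): included
  (0, 3): included
  (1, 0): included
  (1, 1): excluded (elem == y)
  (1, 2): included
  (1, 3): included
Therefore res = [(0, 1), (0, 2), (0, 3), (1, 0), (1, 2), (1, 3)].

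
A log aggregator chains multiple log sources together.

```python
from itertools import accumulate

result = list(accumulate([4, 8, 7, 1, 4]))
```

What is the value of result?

Step 1: accumulate computes running sums:
  + 4 = 4
  + 8 = 12
  + 7 = 19
  + 1 = 20
  + 4 = 24
Therefore result = [4, 12, 19, 20, 24].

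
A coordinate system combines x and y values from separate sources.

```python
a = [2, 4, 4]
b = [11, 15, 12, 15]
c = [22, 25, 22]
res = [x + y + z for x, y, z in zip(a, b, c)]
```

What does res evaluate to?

Step 1: zip three lists (truncates to shortest, len=3):
  2 + 11 + 22 = 35
  4 + 15 + 25 = 44
  4 + 12 + 22 = 38
Therefore res = [35, 44, 38].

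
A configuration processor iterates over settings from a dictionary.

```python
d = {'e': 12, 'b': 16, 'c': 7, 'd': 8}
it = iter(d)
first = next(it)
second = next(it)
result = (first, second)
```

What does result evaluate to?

Step 1: iter(d) iterates over keys: ['e', 'b', 'c', 'd'].
Step 2: first = next(it) = 'e', second = next(it) = 'b'.
Therefore result = ('e', 'b').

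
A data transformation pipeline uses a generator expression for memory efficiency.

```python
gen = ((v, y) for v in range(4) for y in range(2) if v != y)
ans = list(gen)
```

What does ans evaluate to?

Step 1: Nested generator over range(4) x range(2) where v != y:
  (0, 0): excluded (v == y)
  (0, 1): included
  (1, 0): included
  (1, 1): excluded (v == y)
  (2, 0): included
  (2, 1): included
  (3, 0): included
  (3, 1): included
Therefore ans = [(0, 1), (1, 0), (2, 0), (2, 1), (3, 0), (3, 1)].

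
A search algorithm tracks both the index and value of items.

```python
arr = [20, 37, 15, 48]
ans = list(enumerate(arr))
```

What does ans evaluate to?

Step 1: enumerate pairs each element with its index:
  (0, 20)
  (1, 37)
  (2, 15)
  (3, 48)
Therefore ans = [(0, 20), (1, 37), (2, 15), (3, 48)].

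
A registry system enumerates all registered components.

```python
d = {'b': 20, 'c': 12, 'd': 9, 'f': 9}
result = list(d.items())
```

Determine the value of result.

Step 1: d.items() returns (key, value) pairs in insertion order.
Therefore result = [('b', 20), ('c', 12), ('d', 9), ('f', 9)].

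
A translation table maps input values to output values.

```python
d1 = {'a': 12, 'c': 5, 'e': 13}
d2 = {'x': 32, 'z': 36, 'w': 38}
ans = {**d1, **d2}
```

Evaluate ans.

Step 1: Merge d1 and d2 (d2 values override on key conflicts).
Step 2: d1 has keys ['a', 'c', 'e'], d2 has keys ['x', 'z', 'w'].
Therefore ans = {'a': 12, 'c': 5, 'e': 13, 'x': 32, 'z': 36, 'w': 38}.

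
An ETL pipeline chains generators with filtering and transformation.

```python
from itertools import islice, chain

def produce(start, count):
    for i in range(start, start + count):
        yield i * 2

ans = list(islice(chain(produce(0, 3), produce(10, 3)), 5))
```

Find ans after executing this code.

Step 1: produce(0, 3) yields [0, 2, 4].
Step 2: produce(10, 3) yields [20, 22, 24].
Step 3: chain concatenates: [0, 2, 4, 20, 22, 24].
Step 4: islice takes first 5: [0, 2, 4, 20, 22].
Therefore ans = [0, 2, 4, 20, 22].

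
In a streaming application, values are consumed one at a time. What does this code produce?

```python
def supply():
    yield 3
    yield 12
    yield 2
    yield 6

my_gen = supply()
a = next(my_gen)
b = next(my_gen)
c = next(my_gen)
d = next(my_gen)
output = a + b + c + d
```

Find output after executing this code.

Step 1: Create generator and consume all values:
  a = next(my_gen) = 3
  b = next(my_gen) = 12
  c = next(my_gen) = 2
  d = next(my_gen) = 6
Step 2: output = 3 + 12 + 2 + 6 = 23.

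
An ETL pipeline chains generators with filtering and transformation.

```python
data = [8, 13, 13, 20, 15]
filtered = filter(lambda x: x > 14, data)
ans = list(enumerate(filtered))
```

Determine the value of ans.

Step 1: Filter [8, 13, 13, 20, 15] for > 14: [20, 15].
Step 2: enumerate re-indexes from 0: [(0, 20), (1, 15)].
Therefore ans = [(0, 20), (1, 15)].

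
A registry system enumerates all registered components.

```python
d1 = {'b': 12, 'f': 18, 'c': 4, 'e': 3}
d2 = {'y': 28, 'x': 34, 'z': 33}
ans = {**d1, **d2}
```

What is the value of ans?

Step 1: Merge d1 and d2 (d2 values override on key conflicts).
Step 2: d1 has keys ['b', 'f', 'c', 'e'], d2 has keys ['y', 'x', 'z'].
Therefore ans = {'b': 12, 'f': 18, 'c': 4, 'e': 3, 'y': 28, 'x': 34, 'z': 33}.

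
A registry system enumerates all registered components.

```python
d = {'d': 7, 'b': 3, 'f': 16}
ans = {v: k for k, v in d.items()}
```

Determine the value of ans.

Step 1: Invert dict (swap keys and values):
  'd': 7 -> 7: 'd'
  'b': 3 -> 3: 'b'
  'f': 16 -> 16: 'f'
Therefore ans = {7: 'd', 3: 'b', 16: 'f'}.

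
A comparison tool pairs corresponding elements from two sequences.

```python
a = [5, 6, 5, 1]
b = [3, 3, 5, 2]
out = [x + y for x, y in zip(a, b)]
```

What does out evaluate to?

Step 1: Add corresponding elements:
  5 + 3 = 8
  6 + 3 = 9
  5 + 5 = 10
  1 + 2 = 3
Therefore out = [8, 9, 10, 3].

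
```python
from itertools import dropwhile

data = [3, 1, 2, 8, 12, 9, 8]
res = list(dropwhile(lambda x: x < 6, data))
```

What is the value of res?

Step 1: dropwhile drops elements while < 6:
  3 < 6: dropped
  1 < 6: dropped
  2 < 6: dropped
  8: kept (dropping stopped)
Step 2: Remaining elements kept regardless of condition.
Therefore res = [8, 12, 9, 8].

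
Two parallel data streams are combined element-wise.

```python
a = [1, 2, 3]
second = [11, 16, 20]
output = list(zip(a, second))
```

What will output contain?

Step 1: zip pairs elements at same index:
  Index 0: (1, 11)
  Index 1: (2, 16)
  Index 2: (3, 20)
Therefore output = [(1, 11), (2, 16), (3, 20)].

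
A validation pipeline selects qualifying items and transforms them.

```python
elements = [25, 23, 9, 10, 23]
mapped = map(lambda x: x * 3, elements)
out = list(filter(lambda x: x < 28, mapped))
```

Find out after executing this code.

Step 1: Map x * 3:
  25 -> 75
  23 -> 69
  9 -> 27
  10 -> 30
  23 -> 69
Step 2: Filter for < 28:
  75: removed
  69: removed
  27: kept
  30: removed
  69: removed
Therefore out = [27].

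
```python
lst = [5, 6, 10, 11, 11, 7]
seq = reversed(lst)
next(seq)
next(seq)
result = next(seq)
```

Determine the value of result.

Step 1: reversed([5, 6, 10, 11, 11, 7]) gives iterator: [7, 11, 11, 10, 6, 5].
Step 2: First next() = 7, second next() = 11.
Step 3: Third next() = 11.
Therefore result = 11.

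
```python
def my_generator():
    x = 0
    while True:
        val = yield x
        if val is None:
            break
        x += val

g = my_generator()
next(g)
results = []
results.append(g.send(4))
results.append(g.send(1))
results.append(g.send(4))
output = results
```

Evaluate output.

Step 1: next(g) -> yield 0.
Step 2: send(4) -> x = 4, yield 4.
Step 3: send(1) -> x = 5, yield 5.
Step 4: send(4) -> x = 9, yield 9.
Therefore output = [4, 5, 9].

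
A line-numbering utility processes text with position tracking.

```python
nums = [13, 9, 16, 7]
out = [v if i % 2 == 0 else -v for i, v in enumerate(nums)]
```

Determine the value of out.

Step 1: For each (i, v), keep v if i is even, negate if odd:
  i=0 (even): keep 13
  i=1 (odd): negate to -9
  i=2 (even): keep 16
  i=3 (odd): negate to -7
Therefore out = [13, -9, 16, -7].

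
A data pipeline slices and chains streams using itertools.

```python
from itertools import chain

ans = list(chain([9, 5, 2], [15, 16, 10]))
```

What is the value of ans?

Step 1: chain() concatenates iterables: [9, 5, 2] + [15, 16, 10].
Therefore ans = [9, 5, 2, 15, 16, 10].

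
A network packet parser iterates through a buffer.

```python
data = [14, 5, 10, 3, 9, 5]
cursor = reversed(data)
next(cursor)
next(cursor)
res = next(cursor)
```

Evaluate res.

Step 1: reversed([14, 5, 10, 3, 9, 5]) gives iterator: [5, 9, 3, 10, 5, 14].
Step 2: First next() = 5, second next() = 9.
Step 3: Third next() = 3.
Therefore res = 3.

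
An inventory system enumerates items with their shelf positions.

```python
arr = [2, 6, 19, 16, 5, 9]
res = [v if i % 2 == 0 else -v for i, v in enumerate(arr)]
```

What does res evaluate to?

Step 1: For each (i, v), keep v if i is even, negate if odd:
  i=0 (even): keep 2
  i=1 (odd): negate to -6
  i=2 (even): keep 19
  i=3 (odd): negate to -16
  i=4 (even): keep 5
  i=5 (odd): negate to -9
Therefore res = [2, -6, 19, -16, 5, -9].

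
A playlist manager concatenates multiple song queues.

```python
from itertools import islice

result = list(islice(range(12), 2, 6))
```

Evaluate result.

Step 1: islice(range(12), 2, 6) takes elements at indices [2, 6).
Step 2: Elements: [2, 3, 4, 5].
Therefore result = [2, 3, 4, 5].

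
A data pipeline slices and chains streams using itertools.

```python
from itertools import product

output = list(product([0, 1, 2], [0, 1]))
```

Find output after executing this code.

Step 1: product([0, 1, 2], [0, 1]) gives all pairs:
  (0, 0)
  (0, 1)
  (1, 0)
  (1, 1)
  (2, 0)
  (2, 1)
Therefore output = [(0, 0), (0, 1), (1, 0), (1, 1), (2, 0), (2, 1)].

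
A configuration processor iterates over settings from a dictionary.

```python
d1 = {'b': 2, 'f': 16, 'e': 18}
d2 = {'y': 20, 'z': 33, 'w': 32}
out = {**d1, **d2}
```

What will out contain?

Step 1: Merge d1 and d2 (d2 values override on key conflicts).
Step 2: d1 has keys ['b', 'f', 'e'], d2 has keys ['y', 'z', 'w'].
Therefore out = {'b': 2, 'f': 16, 'e': 18, 'y': 20, 'z': 33, 'w': 32}.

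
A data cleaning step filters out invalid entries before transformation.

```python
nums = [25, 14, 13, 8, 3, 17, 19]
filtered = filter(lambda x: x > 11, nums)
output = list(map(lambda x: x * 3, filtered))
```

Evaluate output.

Step 1: Filter nums for elements > 11:
  25: kept
  14: kept
  13: kept
  8: removed
  3: removed
  17: kept
  19: kept
Step 2: Map x * 3 on filtered [25, 14, 13, 17, 19]:
  25 -> 75
  14 -> 42
  13 -> 39
  17 -> 51
  19 -> 57
Therefore output = [75, 42, 39, 51, 57].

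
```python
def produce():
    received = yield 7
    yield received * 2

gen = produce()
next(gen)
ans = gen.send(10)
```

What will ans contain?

Step 1: next(gen) advances to first yield, producing 7.
Step 2: send(10) resumes, received = 10.
Step 3: yield received * 2 = 10 * 2 = 20.
Therefore ans = 20.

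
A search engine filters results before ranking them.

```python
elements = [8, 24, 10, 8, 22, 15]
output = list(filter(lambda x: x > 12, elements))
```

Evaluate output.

Step 1: Filter elements > 12:
  8: removed
  24: kept
  10: removed
  8: removed
  22: kept
  15: kept
Therefore output = [24, 22, 15].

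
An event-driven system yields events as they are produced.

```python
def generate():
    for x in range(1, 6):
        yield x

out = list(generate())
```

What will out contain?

Step 1: The generator yields each value from range(1, 6).
Step 2: list() consumes all yields: [1, 2, 3, 4, 5].
Therefore out = [1, 2, 3, 4, 5].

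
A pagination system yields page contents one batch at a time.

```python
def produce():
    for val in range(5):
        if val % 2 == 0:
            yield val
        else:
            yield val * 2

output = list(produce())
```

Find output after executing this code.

Step 1: For each val in range(5), yield val if even, else val*2:
  val=0 (even): yield 0
  val=1 (odd): yield 1*2 = 2
  val=2 (even): yield 2
  val=3 (odd): yield 3*2 = 6
  val=4 (even): yield 4
Therefore output = [0, 2, 2, 6, 4].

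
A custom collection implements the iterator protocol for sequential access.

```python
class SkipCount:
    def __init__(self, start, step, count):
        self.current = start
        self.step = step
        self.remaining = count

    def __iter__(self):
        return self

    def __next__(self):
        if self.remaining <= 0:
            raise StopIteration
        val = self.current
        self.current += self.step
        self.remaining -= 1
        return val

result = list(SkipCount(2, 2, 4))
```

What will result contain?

Step 1: SkipCount starts at 2, increments by 2, for 4 steps:
  Yield 2, then current += 2
  Yield 4, then current += 2
  Yield 6, then current += 2
  Yield 8, then current += 2
Therefore result = [2, 4, 6, 8].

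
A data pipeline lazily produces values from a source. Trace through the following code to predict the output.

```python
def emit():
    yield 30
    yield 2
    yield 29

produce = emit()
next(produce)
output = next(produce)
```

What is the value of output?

Step 1: emit() creates a generator.
Step 2: next(produce) yields 30 (consumed and discarded).
Step 3: next(produce) yields 2, assigned to output.
Therefore output = 2.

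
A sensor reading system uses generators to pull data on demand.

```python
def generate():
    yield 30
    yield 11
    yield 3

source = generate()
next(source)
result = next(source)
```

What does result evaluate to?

Step 1: generate() creates a generator.
Step 2: next(source) yields 30 (consumed and discarded).
Step 3: next(source) yields 11, assigned to result.
Therefore result = 11.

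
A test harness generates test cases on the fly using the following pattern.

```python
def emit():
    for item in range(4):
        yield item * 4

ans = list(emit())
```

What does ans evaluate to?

Step 1: For each item in range(4), yield item * 4:
  item=0: yield 0 * 4 = 0
  item=1: yield 1 * 4 = 4
  item=2: yield 2 * 4 = 8
  item=3: yield 3 * 4 = 12
Therefore ans = [0, 4, 8, 12].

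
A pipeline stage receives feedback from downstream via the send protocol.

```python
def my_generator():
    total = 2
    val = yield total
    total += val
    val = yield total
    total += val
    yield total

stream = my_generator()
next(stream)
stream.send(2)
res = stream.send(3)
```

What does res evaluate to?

Step 1: next() -> yield total=2.
Step 2: send(2) -> val=2, total = 2+2 = 4, yield 4.
Step 3: send(3) -> val=3, total = 4+3 = 7, yield 7.
Therefore res = 7.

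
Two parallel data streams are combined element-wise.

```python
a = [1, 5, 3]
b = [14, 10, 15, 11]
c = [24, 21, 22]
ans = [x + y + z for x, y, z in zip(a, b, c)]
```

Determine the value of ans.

Step 1: zip three lists (truncates to shortest, len=3):
  1 + 14 + 24 = 39
  5 + 10 + 21 = 36
  3 + 15 + 22 = 40
Therefore ans = [39, 36, 40].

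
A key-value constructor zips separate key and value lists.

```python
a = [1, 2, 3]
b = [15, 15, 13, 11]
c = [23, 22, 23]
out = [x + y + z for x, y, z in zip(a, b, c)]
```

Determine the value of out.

Step 1: zip three lists (truncates to shortest, len=3):
  1 + 15 + 23 = 39
  2 + 15 + 22 = 39
  3 + 13 + 23 = 39
Therefore out = [39, 39, 39].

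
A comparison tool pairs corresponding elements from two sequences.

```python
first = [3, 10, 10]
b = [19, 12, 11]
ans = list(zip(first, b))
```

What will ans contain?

Step 1: zip pairs elements at same index:
  Index 0: (3, 19)
  Index 1: (10, 12)
  Index 2: (10, 11)
Therefore ans = [(3, 19), (10, 12), (10, 11)].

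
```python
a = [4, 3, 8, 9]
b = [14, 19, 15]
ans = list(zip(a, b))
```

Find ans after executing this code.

Step 1: zip stops at shortest (len(a)=4, len(b)=3):
  Index 0: (4, 14)
  Index 1: (3, 19)
  Index 2: (8, 15)
Step 2: Last element of a (9) has no pair, dropped.
Therefore ans = [(4, 14), (3, 19), (8, 15)].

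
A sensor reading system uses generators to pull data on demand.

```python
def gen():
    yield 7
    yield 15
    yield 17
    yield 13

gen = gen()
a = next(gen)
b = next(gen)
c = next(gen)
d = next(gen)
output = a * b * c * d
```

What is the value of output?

Step 1: Create generator and consume all values:
  a = next(gen) = 7
  b = next(gen) = 15
  c = next(gen) = 17
  d = next(gen) = 13
Step 2: output = 7 * 15 * 17 * 13 = 23205.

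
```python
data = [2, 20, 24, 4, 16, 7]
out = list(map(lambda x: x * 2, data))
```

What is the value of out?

Step 1: Apply lambda x: x * 2 to each element:
  2 -> 4
  20 -> 40
  24 -> 48
  4 -> 8
  16 -> 32
  7 -> 14
Therefore out = [4, 40, 48, 8, 32, 14].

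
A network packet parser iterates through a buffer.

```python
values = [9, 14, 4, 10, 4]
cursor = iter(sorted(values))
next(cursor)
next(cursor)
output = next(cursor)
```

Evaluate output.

Step 1: sorted([9, 14, 4, 10, 4]) = [4, 4, 9, 10, 14].
Step 2: Create iterator and skip 2 elements.
Step 3: next() returns 9.
Therefore output = 9.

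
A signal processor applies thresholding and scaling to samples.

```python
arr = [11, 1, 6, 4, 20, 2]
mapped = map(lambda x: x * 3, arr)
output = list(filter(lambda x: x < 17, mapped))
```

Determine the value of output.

Step 1: Map x * 3:
  11 -> 33
  1 -> 3
  6 -> 18
  4 -> 12
  20 -> 60
  2 -> 6
Step 2: Filter for < 17:
  33: removed
  3: kept
  18: removed
  12: kept
  60: removed
  6: kept
Therefore output = [3, 12, 6].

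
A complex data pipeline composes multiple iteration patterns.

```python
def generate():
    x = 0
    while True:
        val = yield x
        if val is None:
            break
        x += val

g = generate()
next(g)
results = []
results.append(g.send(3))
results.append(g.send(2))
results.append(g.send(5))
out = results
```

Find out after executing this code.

Step 1: next(g) -> yield 0.
Step 2: send(3) -> x = 3, yield 3.
Step 3: send(2) -> x = 5, yield 5.
Step 4: send(5) -> x = 10, yield 10.
Therefore out = [3, 5, 10].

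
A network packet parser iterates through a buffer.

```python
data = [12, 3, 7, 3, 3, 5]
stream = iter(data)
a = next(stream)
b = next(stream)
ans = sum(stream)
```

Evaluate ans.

Step 1: Create iterator over [12, 3, 7, 3, 3, 5].
Step 2: a = next() = 12, b = next() = 3.
Step 3: sum() of remaining [7, 3, 3, 5] = 18.
Therefore ans = 18.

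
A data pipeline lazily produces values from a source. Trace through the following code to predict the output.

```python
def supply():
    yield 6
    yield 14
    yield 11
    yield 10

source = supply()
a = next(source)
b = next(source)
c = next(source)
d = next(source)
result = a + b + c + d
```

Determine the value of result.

Step 1: Create generator and consume all values:
  a = next(source) = 6
  b = next(source) = 14
  c = next(source) = 11
  d = next(source) = 10
Step 2: result = 6 + 14 + 11 + 10 = 41.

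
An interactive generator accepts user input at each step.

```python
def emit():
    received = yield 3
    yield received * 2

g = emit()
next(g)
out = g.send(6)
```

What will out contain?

Step 1: next(g) advances to first yield, producing 3.
Step 2: send(6) resumes, received = 6.
Step 3: yield received * 2 = 6 * 2 = 12.
Therefore out = 12.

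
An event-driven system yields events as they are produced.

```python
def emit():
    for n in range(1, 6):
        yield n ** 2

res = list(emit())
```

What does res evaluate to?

Step 1: For each n in range(1, 6), yield n**2:
  n=1: yield 1**2 = 1
  n=2: yield 2**2 = 4
  n=3: yield 3**2 = 9
  n=4: yield 4**2 = 16
  n=5: yield 5**2 = 25
Therefore res = [1, 4, 9, 16, 25].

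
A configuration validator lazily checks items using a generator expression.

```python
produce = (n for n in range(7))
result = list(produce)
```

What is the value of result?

Step 1: Generator expression iterates range(7): [0, 1, 2, 3, 4, 5, 6].
Step 2: list() collects all values.
Therefore result = [0, 1, 2, 3, 4, 5, 6].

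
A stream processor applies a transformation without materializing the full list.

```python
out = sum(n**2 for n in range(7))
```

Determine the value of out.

Step 1: Compute n**2 for each n in range(7):
  n=0: 0**2 = 0
  n=1: 1**2 = 1
  n=2: 2**2 = 4
  n=3: 3**2 = 9
  n=4: 4**2 = 16
  n=5: 5**2 = 25
  n=6: 6**2 = 36
Step 2: sum = 0 + 1 + 4 + 9 + 16 + 25 + 36 = 91.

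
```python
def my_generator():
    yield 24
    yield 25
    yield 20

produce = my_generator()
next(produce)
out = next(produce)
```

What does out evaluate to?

Step 1: my_generator() creates a generator.
Step 2: next(produce) yields 24 (consumed and discarded).
Step 3: next(produce) yields 25, assigned to out.
Therefore out = 25.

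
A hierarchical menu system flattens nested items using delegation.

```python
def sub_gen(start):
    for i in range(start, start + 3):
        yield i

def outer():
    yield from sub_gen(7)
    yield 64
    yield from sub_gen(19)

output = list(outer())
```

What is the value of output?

Step 1: outer() delegates to sub_gen(7):
  yield 7
  yield 8
  yield 9
Step 2: yield 64
Step 3: Delegates to sub_gen(19):
  yield 19
  yield 20
  yield 21
Therefore output = [7, 8, 9, 64, 19, 20, 21].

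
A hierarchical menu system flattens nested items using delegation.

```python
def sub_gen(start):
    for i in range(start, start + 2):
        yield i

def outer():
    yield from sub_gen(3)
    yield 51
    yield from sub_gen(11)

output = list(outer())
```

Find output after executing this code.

Step 1: outer() delegates to sub_gen(3):
  yield 3
  yield 4
Step 2: yield 51
Step 3: Delegates to sub_gen(11):
  yield 11
  yield 12
Therefore output = [3, 4, 51, 11, 12].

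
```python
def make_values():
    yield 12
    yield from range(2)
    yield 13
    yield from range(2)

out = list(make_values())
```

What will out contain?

Step 1: Trace yields in order:
  yield 12
  yield 0
  yield 1
  yield 13
  yield 0
  yield 1
Therefore out = [12, 0, 1, 13, 0, 1].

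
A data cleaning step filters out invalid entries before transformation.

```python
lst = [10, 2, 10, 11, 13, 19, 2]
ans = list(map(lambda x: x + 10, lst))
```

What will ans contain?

Step 1: Apply lambda x: x + 10 to each element:
  10 -> 20
  2 -> 12
  10 -> 20
  11 -> 21
  13 -> 23
  19 -> 29
  2 -> 12
Therefore ans = [20, 12, 20, 21, 23, 29, 12].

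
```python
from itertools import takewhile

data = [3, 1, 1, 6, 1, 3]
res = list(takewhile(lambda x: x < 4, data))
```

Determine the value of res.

Step 1: takewhile stops at first element >= 4:
  3 < 4: take
  1 < 4: take
  1 < 4: take
  6 >= 4: stop
Therefore res = [3, 1, 1].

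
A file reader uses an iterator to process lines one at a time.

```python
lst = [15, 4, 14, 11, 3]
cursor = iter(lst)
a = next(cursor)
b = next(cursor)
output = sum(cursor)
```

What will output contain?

Step 1: Create iterator over [15, 4, 14, 11, 3].
Step 2: a = next() = 15, b = next() = 4.
Step 3: sum() of remaining [14, 11, 3] = 28.
Therefore output = 28.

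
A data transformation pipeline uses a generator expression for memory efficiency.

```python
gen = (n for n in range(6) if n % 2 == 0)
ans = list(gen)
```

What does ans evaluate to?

Step 1: Filter range(6) keeping only even values:
  n=0: even, included
  n=1: odd, excluded
  n=2: even, included
  n=3: odd, excluded
  n=4: even, included
  n=5: odd, excluded
Therefore ans = [0, 2, 4].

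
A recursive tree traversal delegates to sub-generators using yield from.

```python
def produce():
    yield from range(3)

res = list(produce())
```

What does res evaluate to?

Step 1: yield from delegates to the iterable, yielding each element.
Step 2: Collected values: [0, 1, 2].
Therefore res = [0, 1, 2].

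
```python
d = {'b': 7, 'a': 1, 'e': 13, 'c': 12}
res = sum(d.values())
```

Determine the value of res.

Step 1: d.values() = [7, 1, 13, 12].
Step 2: sum = 33.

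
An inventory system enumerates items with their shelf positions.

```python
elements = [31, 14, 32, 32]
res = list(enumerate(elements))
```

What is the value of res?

Step 1: enumerate pairs each element with its index:
  (0, 31)
  (1, 14)
  (2, 32)
  (3, 32)
Therefore res = [(0, 31), (1, 14), (2, 32), (3, 32)].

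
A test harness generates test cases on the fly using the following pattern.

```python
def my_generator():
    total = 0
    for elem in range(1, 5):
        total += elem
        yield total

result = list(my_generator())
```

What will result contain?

Step 1: Generator accumulates running sum:
  elem=1: total = 1, yield 1
  elem=2: total = 3, yield 3
  elem=3: total = 6, yield 6
  elem=4: total = 10, yield 10
Therefore result = [1, 3, 6, 10].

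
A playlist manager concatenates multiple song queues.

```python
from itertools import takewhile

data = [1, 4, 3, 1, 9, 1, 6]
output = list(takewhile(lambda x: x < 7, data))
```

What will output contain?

Step 1: takewhile stops at first element >= 7:
  1 < 7: take
  4 < 7: take
  3 < 7: take
  1 < 7: take
  9 >= 7: stop
Therefore output = [1, 4, 3, 1].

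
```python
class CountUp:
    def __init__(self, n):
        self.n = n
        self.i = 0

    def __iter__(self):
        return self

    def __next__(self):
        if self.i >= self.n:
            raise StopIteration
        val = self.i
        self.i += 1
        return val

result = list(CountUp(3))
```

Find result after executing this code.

Step 1: CountUp(3) creates an iterator counting 0 to 2.
Step 2: list() consumes all values: [0, 1, 2].
Therefore result = [0, 1, 2].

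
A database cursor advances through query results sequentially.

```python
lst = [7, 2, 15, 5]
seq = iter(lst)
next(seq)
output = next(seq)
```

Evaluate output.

Step 1: Create iterator over [7, 2, 15, 5].
Step 2: next() consumes 7.
Step 3: next() returns 2.
Therefore output = 2.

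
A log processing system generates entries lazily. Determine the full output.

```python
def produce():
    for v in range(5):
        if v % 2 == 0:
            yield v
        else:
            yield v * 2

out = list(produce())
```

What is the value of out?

Step 1: For each v in range(5), yield v if even, else v*2:
  v=0 (even): yield 0
  v=1 (odd): yield 1*2 = 2
  v=2 (even): yield 2
  v=3 (odd): yield 3*2 = 6
  v=4 (even): yield 4
Therefore out = [0, 2, 2, 6, 4].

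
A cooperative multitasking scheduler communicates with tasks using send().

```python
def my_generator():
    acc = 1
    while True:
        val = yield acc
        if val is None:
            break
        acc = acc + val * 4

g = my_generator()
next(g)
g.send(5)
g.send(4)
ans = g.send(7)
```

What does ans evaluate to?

Step 1: next() -> yield acc=1.
Step 2: send(5) -> val=5, acc = 1 + 5*4 = 21, yield 21.
Step 3: send(4) -> val=4, acc = 21 + 4*4 = 37, yield 37.
Step 4: send(7) -> val=7, acc = 37 + 7*4 = 65, yield 65.
Therefore ans = 65.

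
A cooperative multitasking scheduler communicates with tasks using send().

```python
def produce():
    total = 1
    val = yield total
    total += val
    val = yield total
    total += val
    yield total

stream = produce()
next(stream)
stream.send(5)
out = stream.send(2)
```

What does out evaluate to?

Step 1: next() -> yield total=1.
Step 2: send(5) -> val=5, total = 1+5 = 6, yield 6.
Step 3: send(2) -> val=2, total = 6+2 = 8, yield 8.
Therefore out = 8.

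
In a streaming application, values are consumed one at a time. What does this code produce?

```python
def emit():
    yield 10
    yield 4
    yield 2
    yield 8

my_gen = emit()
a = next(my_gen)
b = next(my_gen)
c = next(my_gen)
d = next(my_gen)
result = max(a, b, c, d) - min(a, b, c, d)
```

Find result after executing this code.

Step 1: Create generator and consume all values:
  a = next(my_gen) = 10
  b = next(my_gen) = 4
  c = next(my_gen) = 2
  d = next(my_gen) = 8
Step 2: max = 10, min = 2, result = 10 - 2 = 8.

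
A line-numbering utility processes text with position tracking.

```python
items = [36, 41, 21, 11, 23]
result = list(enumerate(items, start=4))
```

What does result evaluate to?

Step 1: enumerate with start=4:
  (4, 36)
  (5, 41)
  (6, 21)
  (7, 11)
  (8, 23)
Therefore result = [(4, 36), (5, 41), (6, 21), (7, 11), (8, 23)].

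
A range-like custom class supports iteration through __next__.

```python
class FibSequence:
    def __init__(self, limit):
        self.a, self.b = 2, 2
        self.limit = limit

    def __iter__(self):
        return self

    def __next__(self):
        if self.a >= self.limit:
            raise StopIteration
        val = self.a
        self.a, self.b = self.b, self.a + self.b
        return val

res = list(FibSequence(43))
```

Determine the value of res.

Step 1: Fibonacci-like sequence (a=2, b=2) until >= 43:
  Yield 2, then a,b = 2,4
  Yield 2, then a,b = 4,6
  Yield 4, then a,b = 6,10
  Yield 6, then a,b = 10,16
  Yield 10, then a,b = 16,26
  Yield 16, then a,b = 26,42
  Yield 26, then a,b = 42,68
  Yield 42, then a,b = 68,110
Step 2: 68 >= 43, stop.
Therefore res = [2, 2, 4, 6, 10, 16, 26, 42].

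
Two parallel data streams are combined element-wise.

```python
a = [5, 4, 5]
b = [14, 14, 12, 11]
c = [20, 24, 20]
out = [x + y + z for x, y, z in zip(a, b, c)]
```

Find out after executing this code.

Step 1: zip three lists (truncates to shortest, len=3):
  5 + 14 + 20 = 39
  4 + 14 + 24 = 42
  5 + 12 + 20 = 37
Therefore out = [39, 42, 37].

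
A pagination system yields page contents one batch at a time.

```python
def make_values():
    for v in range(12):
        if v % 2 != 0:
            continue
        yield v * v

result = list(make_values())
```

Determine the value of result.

Step 1: Only yield v**2 when v is divisible by 2:
  v=0: 0 % 2 == 0, yield 0**2 = 0
  v=2: 2 % 2 == 0, yield 2**2 = 4
  v=4: 4 % 2 == 0, yield 4**2 = 16
  v=6: 6 % 2 == 0, yield 6**2 = 36
  v=8: 8 % 2 == 0, yield 8**2 = 64
  v=10: 10 % 2 == 0, yield 10**2 = 100
Therefore result = [0, 4, 16, 36, 64, 100].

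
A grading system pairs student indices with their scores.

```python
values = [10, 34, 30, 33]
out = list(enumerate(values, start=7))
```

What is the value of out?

Step 1: enumerate with start=7:
  (7, 10)
  (8, 34)
  (9, 30)
  (10, 33)
Therefore out = [(7, 10), (8, 34), (9, 30), (10, 33)].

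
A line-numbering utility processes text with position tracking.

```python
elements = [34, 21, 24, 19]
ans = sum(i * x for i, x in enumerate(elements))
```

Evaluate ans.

Step 1: Compute i * x for each (i, x) in enumerate([34, 21, 24, 19]):
  i=0, x=34: 0*34 = 0
  i=1, x=21: 1*21 = 21
  i=2, x=24: 2*24 = 48
  i=3, x=19: 3*19 = 57
Step 2: sum = 0 + 21 + 48 + 57 = 126.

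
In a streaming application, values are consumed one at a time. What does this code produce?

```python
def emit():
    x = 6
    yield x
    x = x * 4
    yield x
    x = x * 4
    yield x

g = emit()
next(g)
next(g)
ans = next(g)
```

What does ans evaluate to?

Step 1: Trace through generator execution:
  Yield 1: x starts at 6, yield 6
  Yield 2: x = 6 * 4 = 24, yield 24
  Yield 3: x = 24 * 4 = 96, yield 96
Step 2: First next() gets 6, second next() gets the second value, third next() yields 96.
Therefore ans = 96.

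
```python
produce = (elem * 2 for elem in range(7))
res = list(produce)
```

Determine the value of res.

Step 1: For each elem in range(7), compute elem*2:
  elem=0: 0*2 = 0
  elem=1: 1*2 = 2
  elem=2: 2*2 = 4
  elem=3: 3*2 = 6
  elem=4: 4*2 = 8
  elem=5: 5*2 = 10
  elem=6: 6*2 = 12
Therefore res = [0, 2, 4, 6, 8, 10, 12].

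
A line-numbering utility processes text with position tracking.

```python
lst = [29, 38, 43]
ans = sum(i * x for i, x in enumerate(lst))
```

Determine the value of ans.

Step 1: Compute i * x for each (i, x) in enumerate([29, 38, 43]):
  i=0, x=29: 0*29 = 0
  i=1, x=38: 1*38 = 38
  i=2, x=43: 2*43 = 86
Step 2: sum = 0 + 38 + 86 = 124.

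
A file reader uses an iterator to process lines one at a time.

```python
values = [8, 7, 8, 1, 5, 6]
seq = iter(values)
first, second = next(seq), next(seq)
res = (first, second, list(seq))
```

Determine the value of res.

Step 1: Create iterator over [8, 7, 8, 1, 5, 6].
Step 2: first = 8, second = 7.
Step 3: Remaining elements: [8, 1, 5, 6].
Therefore res = (8, 7, [8, 1, 5, 6]).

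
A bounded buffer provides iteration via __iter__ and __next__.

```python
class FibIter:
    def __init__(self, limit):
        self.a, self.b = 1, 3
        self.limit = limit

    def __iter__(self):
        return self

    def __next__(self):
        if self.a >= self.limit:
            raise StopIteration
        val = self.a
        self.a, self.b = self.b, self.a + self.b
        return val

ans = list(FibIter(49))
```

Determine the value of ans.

Step 1: Fibonacci-like sequence (a=1, b=3) until >= 49:
  Yield 1, then a,b = 3,4
  Yield 3, then a,b = 4,7
  Yield 4, then a,b = 7,11
  Yield 7, then a,b = 11,18
  Yield 11, then a,b = 18,29
  Yield 18, then a,b = 29,47
  Yield 29, then a,b = 47,76
  Yield 47, then a,b = 76,123
Step 2: 76 >= 49, stop.
Therefore ans = [1, 3, 4, 7, 11, 18, 29, 47].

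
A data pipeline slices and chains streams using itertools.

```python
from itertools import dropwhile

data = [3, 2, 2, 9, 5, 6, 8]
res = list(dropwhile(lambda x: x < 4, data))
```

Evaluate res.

Step 1: dropwhile drops elements while < 4:
  3 < 4: dropped
  2 < 4: dropped
  2 < 4: dropped
  9: kept (dropping stopped)
Step 2: Remaining elements kept regardless of condition.
Therefore res = [9, 5, 6, 8].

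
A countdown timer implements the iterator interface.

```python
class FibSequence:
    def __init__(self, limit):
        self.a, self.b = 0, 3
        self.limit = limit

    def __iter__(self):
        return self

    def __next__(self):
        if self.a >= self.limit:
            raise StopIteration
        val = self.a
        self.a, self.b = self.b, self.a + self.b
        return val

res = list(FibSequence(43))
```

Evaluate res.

Step 1: Fibonacci-like sequence (a=0, b=3) until >= 43:
  Yield 0, then a,b = 3,3
  Yield 3, then a,b = 3,6
  Yield 3, then a,b = 6,9
  Yield 6, then a,b = 9,15
  Yield 9, then a,b = 15,24
  Yield 15, then a,b = 24,39
  Yield 24, then a,b = 39,63
  Yield 39, then a,b = 63,102
Step 2: 63 >= 43, stop.
Therefore res = [0, 3, 3, 6, 9, 15, 24, 39].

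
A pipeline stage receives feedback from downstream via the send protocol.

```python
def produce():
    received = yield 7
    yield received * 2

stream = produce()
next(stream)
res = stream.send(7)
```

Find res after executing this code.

Step 1: next(stream) advances to first yield, producing 7.
Step 2: send(7) resumes, received = 7.
Step 3: yield received * 2 = 7 * 2 = 14.
Therefore res = 14.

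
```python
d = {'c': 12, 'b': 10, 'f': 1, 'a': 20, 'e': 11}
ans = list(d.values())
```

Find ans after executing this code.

Step 1: d.values() returns the dictionary values in insertion order.
Therefore ans = [12, 10, 1, 20, 11].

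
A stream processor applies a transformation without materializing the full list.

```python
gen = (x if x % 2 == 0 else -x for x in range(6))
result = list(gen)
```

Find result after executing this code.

Step 1: For each x in range(6), yield x if even, else -x:
  x=0: even, yield 0
  x=1: odd, yield -1
  x=2: even, yield 2
  x=3: odd, yield -3
  x=4: even, yield 4
  x=5: odd, yield -5
Therefore result = [0, -1, 2, -3, 4, -5].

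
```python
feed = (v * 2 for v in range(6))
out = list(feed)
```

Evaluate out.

Step 1: For each v in range(6), compute v*2:
  v=0: 0*2 = 0
  v=1: 1*2 = 2
  v=2: 2*2 = 4
  v=3: 3*2 = 6
  v=4: 4*2 = 8
  v=5: 5*2 = 10
Therefore out = [0, 2, 4, 6, 8, 10].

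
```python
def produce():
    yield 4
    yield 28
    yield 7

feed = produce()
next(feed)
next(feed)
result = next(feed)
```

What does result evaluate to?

Step 1: produce() creates a generator.
Step 2: next(feed) yields 4 (consumed and discarded).
Step 3: next(feed) yields 28 (consumed and discarded).
Step 4: next(feed) yields 7, assigned to result.
Therefore result = 7.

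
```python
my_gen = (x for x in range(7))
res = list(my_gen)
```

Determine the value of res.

Step 1: Generator expression iterates range(7): [0, 1, 2, 3, 4, 5, 6].
Step 2: list() collects all values.
Therefore res = [0, 1, 2, 3, 4, 5, 6].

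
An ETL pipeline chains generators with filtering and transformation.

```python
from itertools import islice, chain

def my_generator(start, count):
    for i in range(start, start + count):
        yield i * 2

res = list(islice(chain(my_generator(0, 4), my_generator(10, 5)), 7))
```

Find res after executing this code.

Step 1: my_generator(0, 4) yields [0, 2, 4, 6].
Step 2: my_generator(10, 5) yields [20, 22, 24, 26, 28].
Step 3: chain concatenates: [0, 2, 4, 6, 20, 22, 24, 26, 28].
Step 4: islice takes first 7: [0, 2, 4, 6, 20, 22, 24].
Therefore res = [0, 2, 4, 6, 20, 22, 24].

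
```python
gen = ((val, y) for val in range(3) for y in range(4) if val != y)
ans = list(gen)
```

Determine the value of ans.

Step 1: Nested generator over range(3) x range(4) where val != y:
  (0, 0): excluded (val == y)
  (0, 1): included
  (0, 2): included
  (0, 3): included
  (1, 0): included
  (1, 1): excluded (val == y)
  (1, 2): included
  (1, 3): included
  (2, 0): included
  (2, 1): included
  (2, 2): excluded (val == y)
  (2, 3): included
Therefore ans = [(0, 1), (0, 2), (0, 3), (1, 0), (1, 2), (1, 3), (2, 0), (2, 1), (2, 3)].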